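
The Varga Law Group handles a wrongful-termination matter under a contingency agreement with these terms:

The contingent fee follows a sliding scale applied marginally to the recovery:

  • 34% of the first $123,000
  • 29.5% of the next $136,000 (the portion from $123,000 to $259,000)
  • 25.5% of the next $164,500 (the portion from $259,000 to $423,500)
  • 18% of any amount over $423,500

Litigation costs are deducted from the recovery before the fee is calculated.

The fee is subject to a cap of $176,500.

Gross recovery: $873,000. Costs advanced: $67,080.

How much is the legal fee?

Fee base (net of costs): $873,000 − $67,080 = $805,920
First $123,000 at 34% = $41,820.00
Next $136,000 at 29.5% = $40,120.00
Next $164,500 at 25.5% = $41,947.50
Remaining $382,420 at 18% = $68,835.60
Fee: $41,820.00 + $40,120.00 + $41,947.50 + $68,835.60 = $192,723.10
$192,723.10 exceeds the $176,500 cap, so the fee is capped at $176,500.00.

$176,500.00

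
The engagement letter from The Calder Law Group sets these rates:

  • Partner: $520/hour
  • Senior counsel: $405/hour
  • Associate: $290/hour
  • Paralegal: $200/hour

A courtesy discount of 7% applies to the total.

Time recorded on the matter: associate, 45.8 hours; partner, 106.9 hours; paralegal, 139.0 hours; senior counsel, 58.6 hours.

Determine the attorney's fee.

Partner: 106.9 × $520 = $55,588.00
Senior counsel: 58.6 × $405 = $23,733.00
Associate: 45.8 × $290 = $13,282.00
Paralegal: 139.0 × $200 = $27,800.00
Subtotal: $120,403.00
Less 7% discount: −$8,428.21
Total: $120,403.00 − $8,428.21 = $111,974.79

$111,974.79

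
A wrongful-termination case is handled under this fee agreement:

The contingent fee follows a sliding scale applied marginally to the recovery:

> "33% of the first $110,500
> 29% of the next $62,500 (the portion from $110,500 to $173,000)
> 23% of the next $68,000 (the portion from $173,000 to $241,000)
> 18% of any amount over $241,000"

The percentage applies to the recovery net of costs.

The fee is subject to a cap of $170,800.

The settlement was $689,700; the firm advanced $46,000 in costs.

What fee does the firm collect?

Fee base (net of costs): $689,700 − $46,000 = $643,700
First $110,500 at 33% = $36,465.00
Next $62,500 at 29% = $18,125.00
Next $68,000 at 23% = $15,640.00
Remaining $402,700 at 18% = $72,486.00
Fee: $36,465.00 + $18,125.00 + $15,640.00 + $72,486.00 = $142,716.00
$142,716.00 is under the $170,800 cap.

$142,716.00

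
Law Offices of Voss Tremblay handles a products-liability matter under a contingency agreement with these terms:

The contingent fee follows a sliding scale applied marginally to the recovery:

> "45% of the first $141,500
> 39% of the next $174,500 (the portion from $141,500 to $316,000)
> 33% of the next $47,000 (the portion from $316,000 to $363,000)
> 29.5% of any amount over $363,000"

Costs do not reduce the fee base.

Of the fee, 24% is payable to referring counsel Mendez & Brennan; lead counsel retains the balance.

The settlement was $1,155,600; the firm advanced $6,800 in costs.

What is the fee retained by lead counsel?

Fee base is the gross recovery, $1,155,600; costs are reimbursed separately.
First $141,500 at 45% = $63,675.00
Next $174,500 at 39% = $68,055.00
Next $47,000 at 33% = $15,510.00
Remaining $792,600 at 29.5% = $233,817.00
Fee: $63,675.00 + $68,055.00 + $15,510.00 + $233,817.00 = $381,057.00
Referral share: 24% of $381,057.00 = $91,453.68; lead counsel retains $381,057.00 − $91,453.68 = $289,603.32.

$289,603.32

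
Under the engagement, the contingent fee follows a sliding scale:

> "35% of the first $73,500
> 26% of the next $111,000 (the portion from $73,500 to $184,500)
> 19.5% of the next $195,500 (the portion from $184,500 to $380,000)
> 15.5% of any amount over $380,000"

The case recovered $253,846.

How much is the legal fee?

$68,107.47

First $73,500 at 35% = $25,725.00
Next $111,000 at 26% = $28,860.00
Remaining $69,346 at 19.5% = $13,522.47
Fee: $25,725.00 + $28,860.00 + $13,522.47 = $68,107.47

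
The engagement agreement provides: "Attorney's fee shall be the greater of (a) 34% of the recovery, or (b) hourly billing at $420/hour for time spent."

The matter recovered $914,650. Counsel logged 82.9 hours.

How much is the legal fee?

(a) 34% of $914,650 = $310,981.00
(b) 82.9 × $420 = $34,818.00
The greater is (a): $310,981.00.

$310,981.00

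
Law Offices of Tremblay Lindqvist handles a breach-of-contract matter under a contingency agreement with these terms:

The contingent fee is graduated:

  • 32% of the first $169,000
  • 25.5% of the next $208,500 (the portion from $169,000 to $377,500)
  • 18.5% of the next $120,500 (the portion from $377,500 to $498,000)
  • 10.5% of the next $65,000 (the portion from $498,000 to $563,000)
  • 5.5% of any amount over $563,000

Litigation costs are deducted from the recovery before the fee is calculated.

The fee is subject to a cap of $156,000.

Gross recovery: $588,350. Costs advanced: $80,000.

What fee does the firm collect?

$130,626.75

Fee base (net of costs): $588,350 − $80,000 = $508,350
First $169,000 at 32% = $54,080.00
Next $208,500 at 25.5% = $53,167.50
Next $120,500 at 18.5% = $22,292.50
Remaining $10,350 at 10.5% = $1,086.75
Fee: $54,080.00 + $53,167.50 + $22,292.50 + $1,086.75 = $130,626.75
$130,626.75 is under the $156,000 cap.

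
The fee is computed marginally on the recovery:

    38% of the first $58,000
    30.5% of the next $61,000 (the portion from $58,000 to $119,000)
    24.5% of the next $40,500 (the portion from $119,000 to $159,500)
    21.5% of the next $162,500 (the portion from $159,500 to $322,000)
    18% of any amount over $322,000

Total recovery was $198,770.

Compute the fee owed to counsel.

$59,010.55

First $58,000 at 38% = $22,040.00
Next $61,000 at 30.5% = $18,605.00
Next $40,500 at 24.5% = $9,922.50
Remaining $39,270 at 21.5% = $8,443.05
Fee: $22,040.00 + $18,605.00 + $9,922.50 + $8,443.05 = $59,010.55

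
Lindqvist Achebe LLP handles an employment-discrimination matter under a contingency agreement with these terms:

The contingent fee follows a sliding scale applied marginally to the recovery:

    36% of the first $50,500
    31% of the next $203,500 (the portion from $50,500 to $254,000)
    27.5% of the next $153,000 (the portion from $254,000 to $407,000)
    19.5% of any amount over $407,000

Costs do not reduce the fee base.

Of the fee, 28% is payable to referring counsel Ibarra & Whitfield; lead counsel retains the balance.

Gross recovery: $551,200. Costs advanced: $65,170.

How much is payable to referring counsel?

$42,408.52

Fee base is the gross recovery, $551,200; costs are reimbursed separately.
First $50,500 at 36% = $18,180.00
Next $203,500 at 31% = $63,085.00
Next $153,000 at 27.5% = $42,075.00
Remaining $144,200 at 19.5% = $28,119.00
Fee: $18,180.00 + $63,085.00 + $42,075.00 + $28,119.00 = $151,459.00
Referral share: 28% of $151,459.00 = $42,408.52; lead counsel retains $151,459.00 − $42,408.52 = $109,050.48.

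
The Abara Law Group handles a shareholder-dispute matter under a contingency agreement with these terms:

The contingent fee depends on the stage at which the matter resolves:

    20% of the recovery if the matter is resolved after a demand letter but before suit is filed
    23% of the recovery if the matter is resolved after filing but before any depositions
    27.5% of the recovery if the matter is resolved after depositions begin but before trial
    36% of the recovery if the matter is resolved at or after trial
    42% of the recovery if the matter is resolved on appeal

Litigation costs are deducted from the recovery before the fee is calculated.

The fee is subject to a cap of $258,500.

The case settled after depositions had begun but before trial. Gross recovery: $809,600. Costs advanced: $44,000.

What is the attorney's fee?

$210,540.00

Fee base (net of costs): $809,600 − $44,000 = $765,600
The matter settled after depositions had begun but before trial, so the 27.5% rate applies.
$765,600 × 27.5% = $210,540.00
$210,540.00 is under the $258,500 cap.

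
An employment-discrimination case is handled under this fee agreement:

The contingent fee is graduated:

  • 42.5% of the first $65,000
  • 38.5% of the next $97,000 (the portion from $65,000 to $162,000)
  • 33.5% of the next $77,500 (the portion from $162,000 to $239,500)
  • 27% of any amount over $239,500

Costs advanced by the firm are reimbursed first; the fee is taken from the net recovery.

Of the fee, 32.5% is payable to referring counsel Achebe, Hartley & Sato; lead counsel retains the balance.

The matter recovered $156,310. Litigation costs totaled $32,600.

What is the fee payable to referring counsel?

Fee base (net of costs): $156,310 − $32,600 = $123,710
First $65,000 at 42.5% = $27,625.00
Remaining $58,710 at 38.5% = $22,603.35
Fee: $27,625.00 + $22,603.35 = $50,228.35
Referral share: 32.5% of $50,228.35 = $16,324.21; lead counsel retains $50,228.35 − $16,324.21 = $33,904.14.

$16,324.21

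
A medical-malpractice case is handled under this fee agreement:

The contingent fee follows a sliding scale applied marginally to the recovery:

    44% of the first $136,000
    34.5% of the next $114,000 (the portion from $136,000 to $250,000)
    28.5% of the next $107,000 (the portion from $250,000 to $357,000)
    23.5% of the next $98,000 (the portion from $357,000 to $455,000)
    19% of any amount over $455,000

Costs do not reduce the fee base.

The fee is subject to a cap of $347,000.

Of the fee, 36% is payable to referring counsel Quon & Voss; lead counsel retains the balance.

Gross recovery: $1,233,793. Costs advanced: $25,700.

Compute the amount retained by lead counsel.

Fee base is the gross recovery, $1,233,793; costs are reimbursed separately.
First $136,000 at 44% = $59,840.00
Next $114,000 at 34.5% = $39,330.00
Next $107,000 at 28.5% = $30,495.00
Next $98,000 at 23.5% = $23,030.00
Remaining $778,793 at 19% = $147,970.67
Fee: $59,840.00 + $39,330.00 + $30,495.00 + $23,030.00 + $147,970.67 = $300,665.67
$300,665.67 is under the $347,000 cap.
Referral share: 36% of $300,665.67 = $108,239.64; lead counsel retains $300,665.67 − $108,239.64 = $192,426.03.

$192,426.03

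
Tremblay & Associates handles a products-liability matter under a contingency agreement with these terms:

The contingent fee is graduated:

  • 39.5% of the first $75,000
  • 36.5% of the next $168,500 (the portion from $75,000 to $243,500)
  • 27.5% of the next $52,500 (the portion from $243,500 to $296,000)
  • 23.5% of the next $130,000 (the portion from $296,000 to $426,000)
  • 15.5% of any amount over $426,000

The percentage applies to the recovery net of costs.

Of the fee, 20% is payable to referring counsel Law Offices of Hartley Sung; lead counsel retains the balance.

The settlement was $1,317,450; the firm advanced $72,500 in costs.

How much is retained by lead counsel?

$210,441.80

Fee base (net of costs): $1,317,450 − $72,500 = $1,244,950
First $75,000 at 39.5% = $29,625.00
Next $168,500 at 36.5% = $61,502.50
Next $52,500 at 27.5% = $14,437.50
Next $130,000 at 23.5% = $30,550.00
Remaining $818,950 at 15.5% = $126,937.25
Fee: $29,625.00 + $61,502.50 + $14,437.50 + $30,550.00 + $126,937.25 = $263,052.25
Referral share: 20% of $263,052.25 = $52,610.45; lead counsel retains $263,052.25 − $52,610.45 = $210,441.80.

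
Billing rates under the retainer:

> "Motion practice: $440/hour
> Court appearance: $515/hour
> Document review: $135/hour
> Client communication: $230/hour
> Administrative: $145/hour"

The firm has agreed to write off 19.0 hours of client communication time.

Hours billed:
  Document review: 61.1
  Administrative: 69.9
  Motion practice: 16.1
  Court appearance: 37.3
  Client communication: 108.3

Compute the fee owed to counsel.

$65,216.50

Motion practice: 16.1 × $440 = $7,084.00
Court appearance: 37.3 × $515 = $19,209.50
Document review: 61.1 × $135 = $8,248.50
Client communication: 108.3 × $230 = $24,909.00
Administrative: 69.9 × $145 = $10,135.50
Subtotal: $69,586.50
Write-off: 19.0 × $230 = $4,370.00
Total: $69,586.50 − $4,370.00 = $65,216.50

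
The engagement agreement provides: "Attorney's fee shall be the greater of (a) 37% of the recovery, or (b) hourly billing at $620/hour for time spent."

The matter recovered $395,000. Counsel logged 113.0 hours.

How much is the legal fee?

(a) 37% of $395,000 = $146,150.00
(b) 113.0 × $620 = $70,060.00
The greater is (a): $146,150.00.

$146,150.00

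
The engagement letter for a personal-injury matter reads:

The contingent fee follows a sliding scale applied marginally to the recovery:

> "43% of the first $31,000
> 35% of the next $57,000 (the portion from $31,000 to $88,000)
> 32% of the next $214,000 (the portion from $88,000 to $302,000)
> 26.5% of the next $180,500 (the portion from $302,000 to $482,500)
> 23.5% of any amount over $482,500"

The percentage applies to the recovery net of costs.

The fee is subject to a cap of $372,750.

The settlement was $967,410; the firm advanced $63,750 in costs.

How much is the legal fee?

Fee base (net of costs): $967,410 − $63,750 = $903,660
First $31,000 at 43% = $13,330.00
Next $57,000 at 35% = $19,950.00
Next $214,000 at 32% = $68,480.00
Next $180,500 at 26.5% = $47,832.50
Remaining $421,160 at 23.5% = $98,972.60
Fee: $13,330.00 + $19,950.00 + $68,480.00 + $47,832.50 + $98,972.60 = $248,565.10
$248,565.10 is under the $372,750 cap.

$248,565.10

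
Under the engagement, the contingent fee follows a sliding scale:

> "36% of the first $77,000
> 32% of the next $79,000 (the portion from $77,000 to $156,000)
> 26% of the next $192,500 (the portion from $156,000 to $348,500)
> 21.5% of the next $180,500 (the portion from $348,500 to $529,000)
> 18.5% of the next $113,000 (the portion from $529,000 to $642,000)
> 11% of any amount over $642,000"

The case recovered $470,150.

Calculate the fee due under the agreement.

$129,204.75

First $77,000 at 36% = $27,720.00
Next $79,000 at 32% = $25,280.00
Next $192,500 at 26% = $50,050.00
Remaining $121,650 at 21.5% = $26,154.75
Fee: $27,720.00 + $25,280.00 + $50,050.00 + $26,154.75 = $129,204.75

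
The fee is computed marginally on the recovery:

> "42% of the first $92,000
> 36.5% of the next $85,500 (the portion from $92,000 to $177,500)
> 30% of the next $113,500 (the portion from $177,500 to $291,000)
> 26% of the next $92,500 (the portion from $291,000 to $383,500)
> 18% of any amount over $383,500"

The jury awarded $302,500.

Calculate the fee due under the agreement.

First $92,000 at 42% = $38,640.00
Next $85,500 at 36.5% = $31,207.50
Next $113,500 at 30% = $34,050.00
Remaining $11,500 at 26% = $2,990.00
Fee: $38,640.00 + $31,207.50 + $34,050.00 + $2,990.00 = $106,887.50

$106,887.50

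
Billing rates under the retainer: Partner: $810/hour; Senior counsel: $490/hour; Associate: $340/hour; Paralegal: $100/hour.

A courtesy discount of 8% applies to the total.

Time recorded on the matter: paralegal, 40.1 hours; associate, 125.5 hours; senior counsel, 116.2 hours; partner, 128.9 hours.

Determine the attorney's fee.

Partner: 128.9 × $810 = $104,409.00
Senior counsel: 116.2 × $490 = $56,938.00
Associate: 125.5 × $340 = $42,670.00
Paralegal: 40.1 × $100 = $4,010.00
Subtotal: $208,027.00
Less 8% discount: −$16,642.16
Total: $208,027.00 − $16,642.16 = $191,384.84

$191,384.84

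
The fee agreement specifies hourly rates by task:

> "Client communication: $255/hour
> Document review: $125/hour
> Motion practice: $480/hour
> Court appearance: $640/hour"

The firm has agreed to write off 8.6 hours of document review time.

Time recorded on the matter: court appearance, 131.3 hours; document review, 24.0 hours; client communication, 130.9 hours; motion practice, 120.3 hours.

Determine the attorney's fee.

$177,080.50

Client communication: 130.9 × $255 = $33,379.50
Document review: 24.0 × $125 = $3,000.00
Motion practice: 120.3 × $480 = $57,744.00
Court appearance: 131.3 × $640 = $84,032.00
Subtotal: $178,155.50
Write-off: 8.6 × $125 = $1,075.00
Total: $178,155.50 − $1,075.00 = $177,080.50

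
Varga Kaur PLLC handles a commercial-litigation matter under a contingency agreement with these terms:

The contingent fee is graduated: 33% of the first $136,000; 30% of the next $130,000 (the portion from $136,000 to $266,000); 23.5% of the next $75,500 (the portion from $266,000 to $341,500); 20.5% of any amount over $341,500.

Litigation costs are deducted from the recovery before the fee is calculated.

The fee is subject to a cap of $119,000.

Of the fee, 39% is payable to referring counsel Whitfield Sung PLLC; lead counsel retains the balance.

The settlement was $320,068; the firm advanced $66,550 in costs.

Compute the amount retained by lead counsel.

$48,882.59

Fee base (net of costs): $320,068 − $66,550 = $253,518
First $136,000 at 33% = $44,880.00
Remaining $117,518 at 30% = $35,255.40
Fee: $44,880.00 + $35,255.40 = $80,135.40
$80,135.40 is under the $119,000 cap.
Referral share: 39% of $80,135.40 = $31,252.81; lead counsel retains $80,135.40 − $31,252.81 = $48,882.59.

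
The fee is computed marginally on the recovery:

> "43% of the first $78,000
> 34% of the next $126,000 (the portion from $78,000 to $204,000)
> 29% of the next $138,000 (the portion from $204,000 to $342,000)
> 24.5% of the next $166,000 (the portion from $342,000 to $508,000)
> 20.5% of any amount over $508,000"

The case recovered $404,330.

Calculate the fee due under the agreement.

First $78,000 at 43% = $33,540.00
Next $126,000 at 34% = $42,840.00
Next $138,000 at 29% = $40,020.00
Remaining $62,330 at 24.5% = $15,270.85
Fee: $33,540.00 + $42,840.00 + $40,020.00 + $15,270.85 = $131,670.85

$131,670.85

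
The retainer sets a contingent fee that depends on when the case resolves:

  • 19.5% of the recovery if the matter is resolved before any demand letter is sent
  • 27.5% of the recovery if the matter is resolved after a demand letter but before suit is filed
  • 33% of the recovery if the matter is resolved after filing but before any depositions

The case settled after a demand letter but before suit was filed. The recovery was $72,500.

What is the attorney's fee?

$19,937.50

The matter settled after a demand letter but before suit was filed, so the 27.5% rate applies.
$72,500 × 27.5% = $19,937.50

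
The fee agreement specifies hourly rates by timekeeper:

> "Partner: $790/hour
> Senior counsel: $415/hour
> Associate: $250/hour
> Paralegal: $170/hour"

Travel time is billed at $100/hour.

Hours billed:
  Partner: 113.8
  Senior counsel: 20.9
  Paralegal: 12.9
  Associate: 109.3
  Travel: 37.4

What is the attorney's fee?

$131,833.50

Partner: 113.8 × $790 = $89,902.00
Senior counsel: 20.9 × $415 = $8,673.50
Associate: 109.3 × $250 = $27,325.00
Paralegal: 12.9 × $170 = $2,193.00
Subtotal: $89,902.00 + $8,673.50 + $27,325.00 + $2,193.00 = $128,093.50
Travel: 37.4 × $100 = $3,740.00
Total: $128,093.50 + $3,740.00 = $131,833.50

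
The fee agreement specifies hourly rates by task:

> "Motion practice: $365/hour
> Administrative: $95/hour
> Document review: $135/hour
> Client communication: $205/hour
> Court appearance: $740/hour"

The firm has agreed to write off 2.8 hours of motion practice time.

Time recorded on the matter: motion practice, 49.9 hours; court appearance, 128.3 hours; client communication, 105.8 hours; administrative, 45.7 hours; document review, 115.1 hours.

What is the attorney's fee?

$153,702.50

Motion practice: 49.9 × $365 = $18,213.50
Administrative: 45.7 × $95 = $4,341.50
Document review: 115.1 × $135 = $15,538.50
Client communication: 105.8 × $205 = $21,689.00
Court appearance: 128.3 × $740 = $94,942.00
Subtotal: $154,724.50
Write-off: 2.8 × $365 = $1,022.00
Total: $154,724.50 − $1,022.00 = $153,702.50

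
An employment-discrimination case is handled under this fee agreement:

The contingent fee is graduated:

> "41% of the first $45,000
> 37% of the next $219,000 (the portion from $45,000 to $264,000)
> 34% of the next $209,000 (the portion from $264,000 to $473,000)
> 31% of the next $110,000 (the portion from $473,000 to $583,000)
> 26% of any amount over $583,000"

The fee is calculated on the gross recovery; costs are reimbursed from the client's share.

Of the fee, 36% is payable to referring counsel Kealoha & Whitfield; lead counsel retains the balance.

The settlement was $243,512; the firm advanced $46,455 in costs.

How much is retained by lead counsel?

$58,815.64

Fee base is the gross recovery, $243,512; costs are reimbursed separately.
First $45,000 at 41% = $18,450.00
Remaining $198,512 at 37% = $73,449.44
Fee: $18,450.00 + $73,449.44 = $91,899.44
Referral share: 36% of $91,899.44 = $33,083.80; lead counsel retains $91,899.44 − $33,083.80 = $58,815.64.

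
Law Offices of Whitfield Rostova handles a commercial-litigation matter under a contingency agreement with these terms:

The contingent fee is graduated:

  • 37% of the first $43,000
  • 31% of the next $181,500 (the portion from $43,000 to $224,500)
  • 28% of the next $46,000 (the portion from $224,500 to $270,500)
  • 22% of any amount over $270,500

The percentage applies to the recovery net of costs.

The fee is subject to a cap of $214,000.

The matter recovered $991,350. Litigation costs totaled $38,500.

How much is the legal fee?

$214,000.00

Fee base (net of costs): $991,350 − $38,500 = $952,850
First $43,000 at 37% = $15,910.00
Next $181,500 at 31% = $56,265.00
Next $46,000 at 28% = $12,880.00
Remaining $682,350 at 22% = $150,117.00
Fee: $15,910.00 + $56,265.00 + $12,880.00 + $150,117.00 = $235,172.00
$235,172.00 exceeds the $214,000 cap, so the fee is capped at $214,000.00.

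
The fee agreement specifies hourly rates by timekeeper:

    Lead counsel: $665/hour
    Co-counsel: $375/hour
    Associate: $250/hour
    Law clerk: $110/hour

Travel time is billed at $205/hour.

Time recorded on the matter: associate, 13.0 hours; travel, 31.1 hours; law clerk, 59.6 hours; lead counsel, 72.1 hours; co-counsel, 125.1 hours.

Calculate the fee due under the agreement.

Lead counsel: 72.1 × $665 = $47,946.50
Co-counsel: 125.1 × $375 = $46,912.50
Associate: 13.0 × $250 = $3,250.00
Law clerk: 59.6 × $110 = $6,556.00
Subtotal: $47,946.50 + $46,912.50 + $3,250.00 + $6,556.00 = $104,665.00
Travel: 31.1 × $205 = $6,375.50
Total: $104,665.00 + $6,375.50 = $111,040.50

$111,040.50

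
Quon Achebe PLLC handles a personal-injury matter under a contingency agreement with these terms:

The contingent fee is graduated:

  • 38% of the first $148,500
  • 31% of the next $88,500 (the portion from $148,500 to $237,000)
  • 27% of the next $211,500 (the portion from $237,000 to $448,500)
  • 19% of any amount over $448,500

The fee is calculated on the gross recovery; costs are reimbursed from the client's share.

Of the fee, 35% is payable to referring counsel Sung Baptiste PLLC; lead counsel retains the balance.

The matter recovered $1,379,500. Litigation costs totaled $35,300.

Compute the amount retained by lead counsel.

$206,609.00

Fee base is the gross recovery, $1,379,500; costs are reimbursed separately.
First $148,500 at 38% = $56,430.00
Next $88,500 at 31% = $27,435.00
Next $211,500 at 27% = $57,105.00
Remaining $931,000 at 19% = $176,890.00
Fee: $56,430.00 + $27,435.00 + $57,105.00 + $176,890.00 = $317,860.00
Referral share: 35% of $317,860.00 = $111,251.00; lead counsel retains $317,860.00 − $111,251.00 = $206,609.00.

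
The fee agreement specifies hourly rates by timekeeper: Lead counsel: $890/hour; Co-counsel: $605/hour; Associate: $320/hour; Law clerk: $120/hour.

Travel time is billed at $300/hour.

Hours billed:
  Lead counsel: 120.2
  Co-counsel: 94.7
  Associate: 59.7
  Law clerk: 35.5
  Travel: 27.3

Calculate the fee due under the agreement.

$195,825.50

Lead counsel: 120.2 × $890 = $106,978.00
Co-counsel: 94.7 × $605 = $57,293.50
Associate: 59.7 × $320 = $19,104.00
Law clerk: 35.5 × $120 = $4,260.00
Subtotal: $106,978.00 + $57,293.50 + $19,104.00 + $4,260.00 = $187,635.50
Travel: 27.3 × $300 = $8,190.00
Total: $187,635.50 + $8,190.00 = $195,825.50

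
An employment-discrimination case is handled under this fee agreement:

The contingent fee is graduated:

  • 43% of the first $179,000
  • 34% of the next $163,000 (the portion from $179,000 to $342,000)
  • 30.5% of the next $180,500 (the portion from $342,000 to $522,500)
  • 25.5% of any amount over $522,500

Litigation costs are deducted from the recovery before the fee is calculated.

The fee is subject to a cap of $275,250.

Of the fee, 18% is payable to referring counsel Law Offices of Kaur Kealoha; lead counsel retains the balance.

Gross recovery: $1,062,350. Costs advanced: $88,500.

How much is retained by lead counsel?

Fee base (net of costs): $1,062,350 − $88,500 = $973,850
First $179,000 at 43% = $76,970.00
Next $163,000 at 34% = $55,420.00
Next $180,500 at 30.5% = $55,052.50
Remaining $451,350 at 25.5% = $115,094.25
Fee: $76,970.00 + $55,420.00 + $55,052.50 + $115,094.25 = $302,536.75
$302,536.75 exceeds the $275,250 cap, so the fee is capped at $275,250.00.
Referral share: 18% of $275,250.00 = $49,545.00; lead counsel retains $275,250.00 − $49,545.00 = $225,705.00.

$225,705.00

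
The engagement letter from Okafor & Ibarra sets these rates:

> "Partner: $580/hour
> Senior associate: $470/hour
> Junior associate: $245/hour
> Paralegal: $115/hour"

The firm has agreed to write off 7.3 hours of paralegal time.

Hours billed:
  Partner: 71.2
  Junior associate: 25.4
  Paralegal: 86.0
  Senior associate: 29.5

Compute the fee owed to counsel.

Partner: 71.2 × $580 = $41,296.00
Senior associate: 29.5 × $470 = $13,865.00
Junior associate: 25.4 × $245 = $6,223.00
Paralegal: 86.0 × $115 = $9,890.00
Subtotal: $71,274.00
Write-off: 7.3 × $115 = $839.50
Total: $71,274.00 − $839.50 = $70,434.50

$70,434.50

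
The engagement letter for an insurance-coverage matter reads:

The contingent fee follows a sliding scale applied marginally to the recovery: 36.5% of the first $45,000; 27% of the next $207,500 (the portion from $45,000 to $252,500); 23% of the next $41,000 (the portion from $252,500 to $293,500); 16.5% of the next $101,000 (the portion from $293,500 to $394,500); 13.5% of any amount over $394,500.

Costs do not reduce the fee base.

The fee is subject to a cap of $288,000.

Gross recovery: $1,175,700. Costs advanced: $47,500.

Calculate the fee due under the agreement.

Fee base is the gross recovery, $1,175,700; costs are reimbursed separately.
First $45,000 at 36.5% = $16,425.00
Next $207,500 at 27% = $56,025.00
Next $41,000 at 23% = $9,430.00
Next $101,000 at 16.5% = $16,665.00
Remaining $781,200 at 13.5% = $105,462.00
Fee: $16,425.00 + $56,025.00 + $9,430.00 + $16,665.00 + $105,462.00 = $204,007.00
$204,007.00 is under the $288,000 cap.

$204,007.00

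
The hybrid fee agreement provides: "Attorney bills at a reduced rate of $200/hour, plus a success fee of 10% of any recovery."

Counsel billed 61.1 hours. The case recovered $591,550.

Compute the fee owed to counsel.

Hourly: 61.1 × $200 = $12,220.00
Success fee: 10% of $591,550 = $59,155.00
Total: $12,220.00 + $59,155.00 = $71,375.00

$71,375.00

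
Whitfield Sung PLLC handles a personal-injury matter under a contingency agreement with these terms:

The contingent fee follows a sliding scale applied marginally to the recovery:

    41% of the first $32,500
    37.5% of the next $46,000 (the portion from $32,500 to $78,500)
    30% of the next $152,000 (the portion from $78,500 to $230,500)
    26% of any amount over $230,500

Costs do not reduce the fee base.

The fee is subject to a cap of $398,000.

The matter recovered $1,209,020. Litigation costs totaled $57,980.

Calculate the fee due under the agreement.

Fee base is the gross recovery, $1,209,020; costs are reimbursed separately.
First $32,500 at 41% = $13,325.00
Next $46,000 at 37.5% = $17,250.00
Next $152,000 at 30% = $45,600.00
Remaining $978,520 at 26% = $254,415.20
Fee: $13,325.00 + $17,250.00 + $45,600.00 + $254,415.20 = $330,590.20
$330,590.20 is under the $398,000 cap.

$330,590.20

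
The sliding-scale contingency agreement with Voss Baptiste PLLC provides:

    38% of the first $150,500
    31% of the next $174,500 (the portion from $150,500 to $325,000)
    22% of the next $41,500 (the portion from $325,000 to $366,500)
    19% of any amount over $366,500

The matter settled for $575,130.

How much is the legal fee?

First $150,500 at 38% = $57,190.00
Next $174,500 at 31% = $54,095.00
Next $41,500 at 22% = $9,130.00
Remaining $208,630 at 19% = $39,639.70
Fee: $57,190.00 + $54,095.00 + $9,130.00 + $39,639.70 = $160,054.70

$160,054.70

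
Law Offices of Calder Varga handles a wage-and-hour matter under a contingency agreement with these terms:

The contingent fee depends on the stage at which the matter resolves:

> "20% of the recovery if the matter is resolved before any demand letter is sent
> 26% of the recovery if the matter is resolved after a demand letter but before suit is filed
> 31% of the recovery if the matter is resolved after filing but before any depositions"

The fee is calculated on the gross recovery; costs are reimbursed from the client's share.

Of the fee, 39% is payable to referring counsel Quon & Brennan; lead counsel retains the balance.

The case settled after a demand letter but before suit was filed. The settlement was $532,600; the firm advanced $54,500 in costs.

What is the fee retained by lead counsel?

Fee base is the gross recovery, $532,600; costs are reimbursed separately.
The matter settled after a demand letter but before suit was filed, so the 26% rate applies.
$532,600 × 26% = $138,476.00
Referral share: 39% of $138,476.00 = $54,005.64; lead counsel retains $138,476.00 − $54,005.64 = $84,470.36.

$84,470.36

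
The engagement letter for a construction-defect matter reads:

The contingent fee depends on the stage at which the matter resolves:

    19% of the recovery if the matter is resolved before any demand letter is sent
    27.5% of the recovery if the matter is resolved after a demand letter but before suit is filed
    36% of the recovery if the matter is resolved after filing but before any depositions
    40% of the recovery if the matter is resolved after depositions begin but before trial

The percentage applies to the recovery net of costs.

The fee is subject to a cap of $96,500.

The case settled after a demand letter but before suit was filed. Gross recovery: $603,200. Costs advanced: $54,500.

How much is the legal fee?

Fee base (net of costs): $603,200 − $54,500 = $548,700
The matter settled after a demand letter but before suit was filed, so the 27.5% rate applies.
$548,700 × 27.5% = $150,892.50
$150,892.50 exceeds the $96,500 cap, so the fee is capped at $96,500.00.

$96,500.00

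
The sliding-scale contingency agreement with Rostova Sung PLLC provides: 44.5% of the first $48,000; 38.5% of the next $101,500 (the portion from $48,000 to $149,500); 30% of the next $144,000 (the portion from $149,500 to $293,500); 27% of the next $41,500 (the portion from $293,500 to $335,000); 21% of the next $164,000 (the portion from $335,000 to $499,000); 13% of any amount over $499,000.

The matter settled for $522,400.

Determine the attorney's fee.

First $48,000 at 44.5% = $21,360.00
Next $101,500 at 38.5% = $39,077.50
Next $144,000 at 30% = $43,200.00
Next $41,500 at 27% = $11,205.00
Next $164,000 at 21% = $34,440.00
Remaining $23,400 at 13% = $3,042.00
Fee: $21,360.00 + $39,077.50 + $43,200.00 + $11,205.00 + $34,440.00 + $3,042.00 = $152,324.50

$152,324.50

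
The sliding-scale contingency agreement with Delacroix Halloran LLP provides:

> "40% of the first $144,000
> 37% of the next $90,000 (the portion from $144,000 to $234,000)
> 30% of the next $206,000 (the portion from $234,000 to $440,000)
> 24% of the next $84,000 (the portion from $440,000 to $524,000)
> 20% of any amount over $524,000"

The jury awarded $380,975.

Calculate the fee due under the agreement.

First $144,000 at 40% = $57,600.00
Next $90,000 at 37% = $33,300.00
Remaining $146,975 at 30% = $44,092.50
Fee: $57,600.00 + $33,300.00 + $44,092.50 = $134,992.50

$134,992.50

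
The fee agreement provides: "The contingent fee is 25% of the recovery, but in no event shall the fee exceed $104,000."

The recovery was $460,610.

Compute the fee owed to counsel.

25% of $460,610 = $115,152.50
That exceeds the $104,000 cap, so the fee is capped at $104,000.

$104,000.00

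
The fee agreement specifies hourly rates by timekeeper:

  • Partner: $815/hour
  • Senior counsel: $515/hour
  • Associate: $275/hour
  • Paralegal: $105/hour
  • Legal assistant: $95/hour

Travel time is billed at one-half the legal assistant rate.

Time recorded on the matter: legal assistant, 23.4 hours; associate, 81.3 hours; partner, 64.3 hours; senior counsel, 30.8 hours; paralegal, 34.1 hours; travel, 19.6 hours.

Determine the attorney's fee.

Partner: 64.3 × $815 = $52,404.50
Senior counsel: 30.8 × $515 = $15,862.00
Associate: 81.3 × $275 = $22,357.50
Paralegal: 34.1 × $105 = $3,580.50
Legal assistant: 23.4 × $95 = $2,223.00
Subtotal: $52,404.50 + $15,862.00 + $22,357.50 + $3,580.50 + $2,223.00 = $96,427.50
Travel: 19.6 × ($95 ÷ 2) = 19.6 × $47.50 = $931.00
Total: $96,427.50 + $931.00 = $97,358.50

$97,358.50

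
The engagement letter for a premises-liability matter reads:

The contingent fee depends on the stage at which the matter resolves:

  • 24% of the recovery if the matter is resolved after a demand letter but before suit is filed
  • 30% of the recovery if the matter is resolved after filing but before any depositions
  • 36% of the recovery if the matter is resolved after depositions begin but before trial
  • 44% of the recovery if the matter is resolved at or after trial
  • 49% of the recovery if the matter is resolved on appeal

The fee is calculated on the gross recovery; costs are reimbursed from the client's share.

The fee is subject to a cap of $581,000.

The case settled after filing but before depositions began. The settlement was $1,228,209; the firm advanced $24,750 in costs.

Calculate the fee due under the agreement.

Fee base is the gross recovery, $1,228,209; costs are reimbursed separately.
The matter settled after filing but before depositions began, so the 30% rate applies.
$1,228,209 × 30% = $368,462.70
$368,462.70 is under the $581,000 cap.

$368,462.70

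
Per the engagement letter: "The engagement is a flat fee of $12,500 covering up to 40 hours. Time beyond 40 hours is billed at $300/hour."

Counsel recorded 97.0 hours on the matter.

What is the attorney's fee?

$29,600.00

Flat fee: $12,500.00
Excess hours: 97.0 − 40 = 57.0
Overrun: 57.0 × $300 = $17,100.00
Total: $12,500.00 + $17,100.00 = $29,600.00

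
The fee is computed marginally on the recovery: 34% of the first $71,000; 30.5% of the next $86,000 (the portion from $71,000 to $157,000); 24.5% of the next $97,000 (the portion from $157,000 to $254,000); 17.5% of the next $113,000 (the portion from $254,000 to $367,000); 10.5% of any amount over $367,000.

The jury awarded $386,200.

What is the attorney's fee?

$95,926.00

First $71,000 at 34% = $24,140.00
Next $86,000 at 30.5% = $26,230.00
Next $97,000 at 24.5% = $23,765.00
Next $113,000 at 17.5% = $19,775.00
Remaining $19,200 at 10.5% = $2,016.00
Fee: $24,140.00 + $26,230.00 + $23,765.00 + $19,775.00 + $2,016.00 = $95,926.00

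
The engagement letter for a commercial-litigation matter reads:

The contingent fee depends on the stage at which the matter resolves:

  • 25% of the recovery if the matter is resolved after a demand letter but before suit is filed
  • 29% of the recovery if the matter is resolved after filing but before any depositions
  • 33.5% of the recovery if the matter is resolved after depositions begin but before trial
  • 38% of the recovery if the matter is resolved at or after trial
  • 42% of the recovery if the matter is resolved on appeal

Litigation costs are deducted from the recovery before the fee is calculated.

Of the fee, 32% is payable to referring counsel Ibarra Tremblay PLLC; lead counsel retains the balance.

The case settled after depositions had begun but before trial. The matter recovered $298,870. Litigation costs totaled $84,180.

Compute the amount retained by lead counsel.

Fee base (net of costs): $298,870 − $84,180 = $214,690
The matter settled after depositions had begun but before trial, so the 33.5% rate applies.
$214,690 × 33.5% = $71,921.15
Referral share: 32% of $71,921.15 = $23,014.77; lead counsel retains $71,921.15 − $23,014.77 = $48,906.38.

$48,906.38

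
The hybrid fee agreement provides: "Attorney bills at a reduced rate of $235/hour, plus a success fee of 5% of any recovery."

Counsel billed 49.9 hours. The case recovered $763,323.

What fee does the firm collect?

Hourly: 49.9 × $235 = $11,726.50
Success fee: 5% of $763,323 = $38,166.15
Total: $11,726.50 + $38,166.15 = $49,892.65

$49,892.65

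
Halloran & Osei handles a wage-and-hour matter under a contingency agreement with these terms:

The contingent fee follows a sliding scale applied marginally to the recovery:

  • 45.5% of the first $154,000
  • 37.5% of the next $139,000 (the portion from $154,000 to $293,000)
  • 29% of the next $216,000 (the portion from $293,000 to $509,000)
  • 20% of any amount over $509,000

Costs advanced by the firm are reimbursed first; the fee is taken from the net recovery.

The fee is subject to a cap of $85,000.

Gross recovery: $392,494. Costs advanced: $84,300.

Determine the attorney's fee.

Fee base (net of costs): $392,494 − $84,300 = $308,194
First $154,000 at 45.5% = $70,070.00
Next $139,000 at 37.5% = $52,125.00
Remaining $15,194 at 29% = $4,406.26
Fee: $70,070.00 + $52,125.00 + $4,406.26 = $126,601.26
$126,601.26 exceeds the $85,000 cap, so the fee is capped at $85,000.00.

$85,000.00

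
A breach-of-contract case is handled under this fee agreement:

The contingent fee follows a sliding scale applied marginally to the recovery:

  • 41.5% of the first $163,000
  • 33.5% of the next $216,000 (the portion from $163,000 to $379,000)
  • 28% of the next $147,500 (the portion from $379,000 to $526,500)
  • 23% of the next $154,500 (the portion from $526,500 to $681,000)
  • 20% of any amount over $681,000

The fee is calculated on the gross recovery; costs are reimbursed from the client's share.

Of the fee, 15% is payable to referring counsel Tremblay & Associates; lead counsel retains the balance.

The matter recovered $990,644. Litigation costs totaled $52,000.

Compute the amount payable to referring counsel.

Fee base is the gross recovery, $990,644; costs are reimbursed separately.
First $163,000 at 41.5% = $67,645.00
Next $216,000 at 33.5% = $72,360.00
Next $147,500 at 28% = $41,300.00
Next $154,500 at 23% = $35,535.00
Remaining $309,644 at 20% = $61,928.80
Fee: $67,645.00 + $72,360.00 + $41,300.00 + $35,535.00 + $61,928.80 = $278,768.80
Referral share: 15% of $278,768.80 = $41,815.32; lead counsel retains $278,768.80 − $41,815.32 = $236,953.48.

$41,815.32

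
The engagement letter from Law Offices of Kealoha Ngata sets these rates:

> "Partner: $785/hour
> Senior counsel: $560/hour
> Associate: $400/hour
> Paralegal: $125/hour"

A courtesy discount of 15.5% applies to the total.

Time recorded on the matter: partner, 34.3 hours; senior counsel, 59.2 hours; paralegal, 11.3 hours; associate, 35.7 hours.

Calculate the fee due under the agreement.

Partner: 34.3 × $785 = $26,925.50
Senior counsel: 59.2 × $560 = $33,152.00
Associate: 35.7 × $400 = $14,280.00
Paralegal: 11.3 × $125 = $1,412.50
Subtotal: $75,770.00
Less 15.5% discount: −$11,744.35
Total: $75,770.00 − $11,744.35 = $64,025.65

$64,025.65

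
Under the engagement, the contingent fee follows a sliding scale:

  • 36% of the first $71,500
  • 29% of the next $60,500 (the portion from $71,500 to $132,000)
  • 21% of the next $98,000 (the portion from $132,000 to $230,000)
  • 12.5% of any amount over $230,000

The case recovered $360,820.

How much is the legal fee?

$80,217.50

First $71,500 at 36% = $25,740.00
Next $60,500 at 29% = $17,545.00
Next $98,000 at 21% = $20,580.00
Remaining $130,820 at 12.5% = $16,352.50
Fee: $25,740.00 + $17,545.00 + $20,580.00 + $16,352.50 = $80,217.50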